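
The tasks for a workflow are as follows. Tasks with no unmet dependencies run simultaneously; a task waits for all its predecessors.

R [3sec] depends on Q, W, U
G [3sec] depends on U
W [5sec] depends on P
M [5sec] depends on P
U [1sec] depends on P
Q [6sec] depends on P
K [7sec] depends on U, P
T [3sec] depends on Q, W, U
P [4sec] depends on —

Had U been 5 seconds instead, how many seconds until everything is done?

Actual critical path: P→Q→T = 4+6+3 = 13 ⇒ 13 seconds.
The longest path through U is only 12 seconds, so U has float 1.
Now P→U→K = 4+5+7 = 16 is longest, so the finish becomes 16 seconds.

16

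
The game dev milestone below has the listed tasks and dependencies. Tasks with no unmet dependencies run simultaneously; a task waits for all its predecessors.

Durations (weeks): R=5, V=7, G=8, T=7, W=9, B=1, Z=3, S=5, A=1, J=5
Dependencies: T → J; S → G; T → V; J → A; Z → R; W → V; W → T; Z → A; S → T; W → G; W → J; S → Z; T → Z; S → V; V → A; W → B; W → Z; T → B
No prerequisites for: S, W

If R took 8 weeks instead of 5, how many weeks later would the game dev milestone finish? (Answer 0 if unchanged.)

3

Actual critical path: W→T→Z→R = 9+7+3+5 = 24 ⇒ 24 weeks.
R lies on that path, so at 8 weeks the path becomes 27 weeks.
The critical path is still W→T→Z→R; finish is now 27 weeks.
Change in finish: 27 − 24 = +3 weeks.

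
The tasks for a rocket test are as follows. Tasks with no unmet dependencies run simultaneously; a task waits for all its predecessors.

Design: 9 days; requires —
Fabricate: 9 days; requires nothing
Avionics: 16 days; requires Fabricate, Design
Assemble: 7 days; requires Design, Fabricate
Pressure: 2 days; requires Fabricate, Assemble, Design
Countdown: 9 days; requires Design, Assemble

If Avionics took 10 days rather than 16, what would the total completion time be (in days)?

25

Critical path before the change: Design→Avionics = 9+16 = 25 giving 25 days.
Avionics lies on that path, so at 10 days the path becomes 19 days.
New critical path: Design→Assemble→Countdown = 9+7+9 = 25 ⇒ 25 days.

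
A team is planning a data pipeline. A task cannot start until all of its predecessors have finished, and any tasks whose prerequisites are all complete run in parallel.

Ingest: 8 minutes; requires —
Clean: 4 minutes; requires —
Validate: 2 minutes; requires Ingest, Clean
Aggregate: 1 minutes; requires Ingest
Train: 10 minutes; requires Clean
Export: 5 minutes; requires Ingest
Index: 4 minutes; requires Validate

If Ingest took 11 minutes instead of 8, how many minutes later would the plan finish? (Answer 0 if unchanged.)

3

Actual critical path: Ingest→Validate→Index = 8+2+4 = 14 ⇒ 14 minutes.
Since Ingest is critical, the +3 change carries straight to that chain (now 17 minutes).
The critical path is still Ingest→Validate→Index; finish is now 17 minutes.
Change in finish: 17 − 14 = +3 minutes.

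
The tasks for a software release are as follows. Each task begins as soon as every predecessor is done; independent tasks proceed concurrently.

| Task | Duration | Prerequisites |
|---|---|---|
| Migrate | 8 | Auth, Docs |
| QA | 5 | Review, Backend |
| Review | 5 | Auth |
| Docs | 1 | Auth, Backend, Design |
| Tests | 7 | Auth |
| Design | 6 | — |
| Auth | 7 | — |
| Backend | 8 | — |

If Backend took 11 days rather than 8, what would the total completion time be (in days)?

Baseline: Backend→Docs→Migrate = 8+1+8 = 17 → 17 days.
Backend lies on that path, so at 11 days the path becomes 20 days.
The critical path is still Backend→Docs→Migrate; finish is now 20 days.

20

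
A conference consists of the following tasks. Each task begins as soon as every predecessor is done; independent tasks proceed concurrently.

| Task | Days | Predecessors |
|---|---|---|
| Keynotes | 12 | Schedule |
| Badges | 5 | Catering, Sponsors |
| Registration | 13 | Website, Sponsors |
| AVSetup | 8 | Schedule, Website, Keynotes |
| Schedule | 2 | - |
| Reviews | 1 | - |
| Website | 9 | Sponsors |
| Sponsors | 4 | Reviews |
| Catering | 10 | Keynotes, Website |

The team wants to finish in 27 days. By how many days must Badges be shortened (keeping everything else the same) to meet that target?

2

Current finish: 29 days; target: 27.
Badges is on every critical path, so each day cut from Badges cuts the finish by one (this holds down to a finish of 27).
Need 29 − 27 = 2 days off Badges → Badges becomes 3 days, finish becomes 27.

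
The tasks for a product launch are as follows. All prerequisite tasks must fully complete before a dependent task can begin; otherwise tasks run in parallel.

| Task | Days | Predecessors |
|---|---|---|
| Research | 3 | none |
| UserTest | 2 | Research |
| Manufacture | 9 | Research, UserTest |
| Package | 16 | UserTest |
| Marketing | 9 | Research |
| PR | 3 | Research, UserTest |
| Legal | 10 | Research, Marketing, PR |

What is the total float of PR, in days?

Research→Marketing→Legal = 3+9+10 = 22 sets the makespan at 22 days.
PR finishes as early as 8 and must finish by 12.
So PR can slip 12 − 8 = 4 days.

4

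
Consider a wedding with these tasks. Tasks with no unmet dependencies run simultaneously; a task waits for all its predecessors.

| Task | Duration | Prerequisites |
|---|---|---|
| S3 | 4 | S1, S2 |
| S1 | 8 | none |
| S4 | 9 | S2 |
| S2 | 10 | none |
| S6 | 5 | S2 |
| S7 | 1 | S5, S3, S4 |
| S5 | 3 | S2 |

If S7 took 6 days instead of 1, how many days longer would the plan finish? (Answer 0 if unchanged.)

5

Baseline: S2→S4→S7 = 10+9+1 = 20 → 20 days.
S7 lies on that path, so at 6 days the path becomes 25 days.
No other chain overtakes it, so the finish is 25 days.
Change in finish: 25 − 20 = +5 days.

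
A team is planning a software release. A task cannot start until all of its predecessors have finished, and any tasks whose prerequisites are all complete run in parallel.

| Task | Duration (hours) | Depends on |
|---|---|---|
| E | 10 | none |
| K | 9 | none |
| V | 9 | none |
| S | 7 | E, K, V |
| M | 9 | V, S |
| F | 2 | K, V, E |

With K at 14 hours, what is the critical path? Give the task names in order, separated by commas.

Actual critical path: E→S→M = 10+7+9 = 26 ⇒ 26 hours.
K is off the critical path — its longest chain is 25 hours, giving 1 of slack.
Now K→S→M = 14+7+9 = 30 is longest, so the finish becomes 30 hours.

K, S, M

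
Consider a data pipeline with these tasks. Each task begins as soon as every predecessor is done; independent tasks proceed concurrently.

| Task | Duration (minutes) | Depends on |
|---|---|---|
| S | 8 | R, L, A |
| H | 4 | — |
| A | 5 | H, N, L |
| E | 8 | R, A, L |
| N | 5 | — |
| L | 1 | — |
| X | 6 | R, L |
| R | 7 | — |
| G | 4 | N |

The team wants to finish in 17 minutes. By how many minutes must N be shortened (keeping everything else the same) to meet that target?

Current finish: 18 minutes; target: 17.
N is on every critical path, so each minute cut from N cuts the finish by one (this holds down to a finish of 17).
Need 18 − 17 = 1 minute off N → N becomes 4 minutes, finish becomes 17.

1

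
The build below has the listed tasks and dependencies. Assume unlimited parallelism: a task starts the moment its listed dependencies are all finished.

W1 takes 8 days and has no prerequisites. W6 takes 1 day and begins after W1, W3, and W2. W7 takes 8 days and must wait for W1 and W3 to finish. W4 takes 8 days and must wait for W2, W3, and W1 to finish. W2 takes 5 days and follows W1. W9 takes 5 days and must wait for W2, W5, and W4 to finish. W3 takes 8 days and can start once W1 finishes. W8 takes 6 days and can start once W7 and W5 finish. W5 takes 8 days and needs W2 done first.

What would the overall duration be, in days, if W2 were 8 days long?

30

Critical path before the change: W1→W3→W7→W8 = 8+8+8+6 = 30 giving 30 days.
W2 has 3 days of float (longest path through it is 27).
The binding chain switches to W1→W2→W5→W8 = 8+8+8+6 = 30; finish 30 days.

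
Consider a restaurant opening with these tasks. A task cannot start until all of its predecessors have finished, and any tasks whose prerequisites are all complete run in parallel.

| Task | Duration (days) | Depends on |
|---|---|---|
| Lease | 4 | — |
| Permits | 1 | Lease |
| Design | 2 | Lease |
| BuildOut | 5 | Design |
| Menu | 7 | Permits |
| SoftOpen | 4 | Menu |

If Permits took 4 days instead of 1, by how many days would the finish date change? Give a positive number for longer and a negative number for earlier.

Critical path before the change: Lease→Permits→Menu→SoftOpen = 4+1+7+4 = 16 giving 16 days.
Permits is on the critical path; changing it to 4 makes that path 19 days.
No other chain overtakes it, so the finish is 19 days.
Change in finish: 19 − 16 = +3 days.

3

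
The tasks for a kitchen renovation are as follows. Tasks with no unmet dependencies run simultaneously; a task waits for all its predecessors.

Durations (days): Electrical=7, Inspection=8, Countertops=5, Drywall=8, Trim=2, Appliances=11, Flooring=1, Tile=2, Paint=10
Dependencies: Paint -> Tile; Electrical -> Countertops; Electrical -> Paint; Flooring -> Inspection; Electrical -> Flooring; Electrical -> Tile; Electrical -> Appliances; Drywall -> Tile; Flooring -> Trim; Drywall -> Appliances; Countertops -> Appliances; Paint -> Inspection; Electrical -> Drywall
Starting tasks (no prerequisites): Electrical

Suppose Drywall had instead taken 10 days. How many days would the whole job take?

28

As given, the longest chain is Electrical→Drywall→Appliances = 7+8+11 = 26, so the finish is 26 days.
Drywall lies on that path, so at 10 days the path becomes 28 days.
No other chain overtakes it, so the finish is 28 days.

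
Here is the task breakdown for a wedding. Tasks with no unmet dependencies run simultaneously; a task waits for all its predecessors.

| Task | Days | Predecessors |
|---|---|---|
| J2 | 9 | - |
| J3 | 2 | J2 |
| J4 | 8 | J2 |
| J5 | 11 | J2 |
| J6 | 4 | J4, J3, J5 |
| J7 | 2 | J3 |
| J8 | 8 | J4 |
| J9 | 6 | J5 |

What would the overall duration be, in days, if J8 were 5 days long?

26

Critical path before the change: J2→J5→J9 = 9+11+6 = 26 giving 26 days.
The longest path through J8 is only 25 days, so J8 has float 1.
The critical path is still J2→J5→J9; finish is now 26 days.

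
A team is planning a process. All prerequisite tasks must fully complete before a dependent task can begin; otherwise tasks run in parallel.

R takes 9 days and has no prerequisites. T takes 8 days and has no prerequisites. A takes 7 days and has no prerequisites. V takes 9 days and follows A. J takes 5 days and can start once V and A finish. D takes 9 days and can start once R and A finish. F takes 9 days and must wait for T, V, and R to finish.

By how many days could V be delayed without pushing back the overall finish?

A→V→F = 7+9+9 = 25 sets the makespan at 25 days.
V finishes as early as 16 and must finish by 16.
Slack of V = 7 − 7 = 0 days.

0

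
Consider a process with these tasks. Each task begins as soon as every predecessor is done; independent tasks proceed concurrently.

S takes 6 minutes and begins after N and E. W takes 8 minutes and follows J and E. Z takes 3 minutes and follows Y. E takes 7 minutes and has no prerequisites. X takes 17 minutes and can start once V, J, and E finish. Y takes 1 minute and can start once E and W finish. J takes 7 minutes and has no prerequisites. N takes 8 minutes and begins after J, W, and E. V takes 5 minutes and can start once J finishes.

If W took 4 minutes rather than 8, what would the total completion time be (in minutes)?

Baseline: E→W→N→S = 7+8+8+6 = 29 → 29 minutes.
W is on the critical path; changing it to 4 makes that path 25 minutes.
New critical path: J→V→X = 7+5+17 = 29 ⇒ 29 minutes.

29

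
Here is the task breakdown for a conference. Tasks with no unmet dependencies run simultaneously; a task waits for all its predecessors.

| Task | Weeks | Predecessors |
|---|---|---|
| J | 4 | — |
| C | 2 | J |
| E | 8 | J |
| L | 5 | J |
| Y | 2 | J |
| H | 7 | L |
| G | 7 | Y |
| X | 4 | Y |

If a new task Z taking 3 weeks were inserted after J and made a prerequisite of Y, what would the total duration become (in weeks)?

Originally the job takes 16 weeks.
With Z inserted, Y now waits for max(J, Z).
New critical path: J→Z→Y→G = 4+3+2+7 = 16 ⇒ 16 weeks.

16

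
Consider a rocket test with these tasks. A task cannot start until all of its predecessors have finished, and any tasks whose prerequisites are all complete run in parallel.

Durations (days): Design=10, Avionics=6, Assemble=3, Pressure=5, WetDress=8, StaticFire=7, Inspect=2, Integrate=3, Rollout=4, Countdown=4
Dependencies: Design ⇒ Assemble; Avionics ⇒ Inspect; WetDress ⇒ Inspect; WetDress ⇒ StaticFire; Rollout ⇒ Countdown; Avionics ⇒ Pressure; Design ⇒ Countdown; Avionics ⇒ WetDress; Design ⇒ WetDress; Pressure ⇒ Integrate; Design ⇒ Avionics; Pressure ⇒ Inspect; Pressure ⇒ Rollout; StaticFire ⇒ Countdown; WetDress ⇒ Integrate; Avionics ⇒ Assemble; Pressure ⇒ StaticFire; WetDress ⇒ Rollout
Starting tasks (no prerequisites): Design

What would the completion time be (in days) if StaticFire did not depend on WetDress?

32

Original critical path: Design→Avionics→WetDress→StaticFire→Countdown = 10+6+8+7+4 = 35 ⇒ 35 days.
Without WetDress→StaticFire, StaticFire's earliest start moves from 24 to 21.
New critical path: Design→Avionics→Pressure→StaticFire→Countdown = 10+6+5+7+4 = 32 ⇒ 32 days.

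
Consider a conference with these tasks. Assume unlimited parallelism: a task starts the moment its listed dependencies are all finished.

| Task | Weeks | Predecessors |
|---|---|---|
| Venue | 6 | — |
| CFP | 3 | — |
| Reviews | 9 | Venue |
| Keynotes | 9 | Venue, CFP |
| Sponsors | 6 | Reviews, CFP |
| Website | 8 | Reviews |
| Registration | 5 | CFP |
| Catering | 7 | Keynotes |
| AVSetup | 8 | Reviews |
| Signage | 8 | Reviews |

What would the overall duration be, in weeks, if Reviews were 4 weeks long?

22

As given, the longest chain is Venue→Reviews→Website = 6+9+8 = 23, so the finish is 23 weeks.
Reviews lies on that path, so at 4 weeks the path becomes 18 weeks.
Now Venue→Keynotes→Catering = 6+9+7 = 22 is longest, so the finish becomes 22 weeks.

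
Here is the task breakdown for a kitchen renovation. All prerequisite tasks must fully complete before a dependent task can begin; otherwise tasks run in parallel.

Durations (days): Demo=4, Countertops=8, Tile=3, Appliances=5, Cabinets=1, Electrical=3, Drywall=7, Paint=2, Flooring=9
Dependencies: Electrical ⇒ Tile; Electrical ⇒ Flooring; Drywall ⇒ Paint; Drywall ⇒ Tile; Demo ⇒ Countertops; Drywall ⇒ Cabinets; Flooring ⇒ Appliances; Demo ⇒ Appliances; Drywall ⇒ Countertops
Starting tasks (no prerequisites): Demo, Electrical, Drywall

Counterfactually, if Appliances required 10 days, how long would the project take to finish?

As given, the longest chain is Electrical→Flooring→Appliances = 3+9+5 = 17, so the finish is 17 days.
Appliances is on the critical path; changing it to 10 makes that path 22 days.
That remains the longest chain; total 22 days.

22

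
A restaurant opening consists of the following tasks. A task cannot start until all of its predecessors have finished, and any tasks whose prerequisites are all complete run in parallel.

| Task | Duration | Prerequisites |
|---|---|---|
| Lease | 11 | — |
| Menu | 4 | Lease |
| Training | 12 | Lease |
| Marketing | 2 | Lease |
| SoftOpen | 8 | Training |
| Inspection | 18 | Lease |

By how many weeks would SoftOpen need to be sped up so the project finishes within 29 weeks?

2

Current finish: 31 weeks; target: 29.
SoftOpen is on every critical path, so each week cut from SoftOpen cuts the finish by one (this holds down to a finish of 29).
Need 31 − 29 = 2 weeks off SoftOpen → SoftOpen becomes 6 weeks, finish becomes 29.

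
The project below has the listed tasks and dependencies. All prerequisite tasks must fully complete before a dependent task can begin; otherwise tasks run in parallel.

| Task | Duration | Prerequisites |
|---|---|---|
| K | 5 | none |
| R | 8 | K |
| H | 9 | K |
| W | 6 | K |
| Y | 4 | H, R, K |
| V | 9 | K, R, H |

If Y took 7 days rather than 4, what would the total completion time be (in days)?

As given, the longest chain is K→H→V = 5+9+9 = 23, so the finish is 23 days.
Y is off the critical path — its longest chain is 18 days, giving 5 of slack.
No other chain overtakes it, so the finish is 23 days.

23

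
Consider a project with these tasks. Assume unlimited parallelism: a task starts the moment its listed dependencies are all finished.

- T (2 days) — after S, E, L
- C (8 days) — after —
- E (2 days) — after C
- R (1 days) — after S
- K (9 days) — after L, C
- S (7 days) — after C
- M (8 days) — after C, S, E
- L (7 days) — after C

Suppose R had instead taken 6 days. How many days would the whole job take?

Baseline: C→L→K = 8+7+9 = 24 → 24 days.
R is off the critical path — its longest chain is 16 days, giving 8 of slack.
No other chain overtakes it, so the finish is 24 days.

24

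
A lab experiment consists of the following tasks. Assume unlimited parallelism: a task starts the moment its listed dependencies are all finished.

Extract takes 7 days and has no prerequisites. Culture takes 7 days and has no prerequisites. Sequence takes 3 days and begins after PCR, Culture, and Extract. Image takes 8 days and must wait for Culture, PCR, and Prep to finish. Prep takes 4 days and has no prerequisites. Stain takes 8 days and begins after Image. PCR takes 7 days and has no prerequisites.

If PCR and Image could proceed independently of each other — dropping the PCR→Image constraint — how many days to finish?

With the dependency in place, Culture→Image→Stain = 7+8+8 = 23 sets the finish at 23 days.
Dropping PCR→Image doesn't change Image's earliest start (7); another predecessor still binds.
New critical path: Culture→Image→Stain = 7+8+8 = 23 ⇒ 23 days.

23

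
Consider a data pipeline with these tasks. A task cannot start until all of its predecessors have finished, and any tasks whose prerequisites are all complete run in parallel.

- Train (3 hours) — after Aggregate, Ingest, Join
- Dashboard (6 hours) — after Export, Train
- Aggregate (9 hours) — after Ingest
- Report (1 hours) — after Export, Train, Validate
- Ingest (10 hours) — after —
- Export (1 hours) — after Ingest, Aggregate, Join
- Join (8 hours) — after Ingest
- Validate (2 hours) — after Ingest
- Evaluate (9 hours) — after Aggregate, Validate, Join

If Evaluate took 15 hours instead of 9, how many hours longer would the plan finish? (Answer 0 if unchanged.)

Actual critical path: Ingest→Aggregate→Evaluate = 10+9+9 = 28 ⇒ 28 hours.
Since Evaluate is critical, the +6 change carries straight to that chain (now 34 hours).
No other chain overtakes it, so the finish is 34 hours.
Change in finish: 34 − 28 = +6 hours.

6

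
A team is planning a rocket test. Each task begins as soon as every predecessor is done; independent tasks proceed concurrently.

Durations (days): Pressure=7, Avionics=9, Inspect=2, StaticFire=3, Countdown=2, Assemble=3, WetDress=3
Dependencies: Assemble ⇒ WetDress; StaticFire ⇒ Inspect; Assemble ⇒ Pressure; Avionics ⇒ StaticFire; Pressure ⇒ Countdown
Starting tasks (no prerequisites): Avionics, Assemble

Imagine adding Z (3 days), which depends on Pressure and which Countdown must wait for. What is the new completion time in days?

Originally the job takes 14 days.
With Z inserted, Countdown now waits for max(Pressure, Z).
New critical path: Assemble→Pressure→Z→Countdown = 3+7+3+2 = 15 ⇒ 15 days.

15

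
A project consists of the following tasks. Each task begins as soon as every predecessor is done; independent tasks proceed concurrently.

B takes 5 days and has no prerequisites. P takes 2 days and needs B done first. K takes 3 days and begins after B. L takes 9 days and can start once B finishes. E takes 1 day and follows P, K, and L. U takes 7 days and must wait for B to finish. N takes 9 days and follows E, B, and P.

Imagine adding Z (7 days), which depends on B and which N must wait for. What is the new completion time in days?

24

Originally the schedule takes 24 days.
With Z inserted, N now waits for max(E, B, P, Z).
New critical path: B→L→E→N = 5+9+1+9 = 24 ⇒ 24 days.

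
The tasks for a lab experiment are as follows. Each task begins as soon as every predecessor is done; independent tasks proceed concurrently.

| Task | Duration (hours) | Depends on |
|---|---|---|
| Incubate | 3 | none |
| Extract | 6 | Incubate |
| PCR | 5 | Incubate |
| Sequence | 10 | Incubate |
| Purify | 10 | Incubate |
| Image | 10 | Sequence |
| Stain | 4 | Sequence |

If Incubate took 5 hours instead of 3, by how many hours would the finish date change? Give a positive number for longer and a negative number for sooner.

The binding path is Incubate→Sequence→Image = 3+10+10 = 23; finish at 23 hours.
Incubate lies on that path, so at 5 hours the path becomes 25 hours.
That remains the longest chain; total 25 hours.
Change in finish: 25 − 23 = +2 hours.

2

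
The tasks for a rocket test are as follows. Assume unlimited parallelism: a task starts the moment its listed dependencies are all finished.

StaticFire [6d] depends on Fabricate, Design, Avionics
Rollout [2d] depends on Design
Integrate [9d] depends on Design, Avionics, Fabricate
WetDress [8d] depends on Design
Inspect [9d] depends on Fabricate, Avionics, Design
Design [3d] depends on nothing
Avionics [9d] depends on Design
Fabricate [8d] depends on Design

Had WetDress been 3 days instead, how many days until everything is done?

21

Critical path before the change: Design→Avionics→Inspect = 3+9+9 = 21 giving 21 days.
WetDress is off the critical path — its longest chain is 11 days, giving 10 of slack.
The critical path is still Design→Avionics→Inspect; finish is now 21 days.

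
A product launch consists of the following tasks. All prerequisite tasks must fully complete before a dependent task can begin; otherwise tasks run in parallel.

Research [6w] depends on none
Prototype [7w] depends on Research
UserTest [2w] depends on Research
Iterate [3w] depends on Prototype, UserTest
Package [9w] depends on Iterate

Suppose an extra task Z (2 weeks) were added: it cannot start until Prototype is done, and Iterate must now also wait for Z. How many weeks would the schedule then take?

Originally the schedule takes 25 weeks.
With Z inserted, Iterate now waits for max(Prototype, UserTest, Z).
New critical path: Research→Prototype→Z→Iterate→Package = 6+7+2+3+9 = 27 ⇒ 27 weeks.

27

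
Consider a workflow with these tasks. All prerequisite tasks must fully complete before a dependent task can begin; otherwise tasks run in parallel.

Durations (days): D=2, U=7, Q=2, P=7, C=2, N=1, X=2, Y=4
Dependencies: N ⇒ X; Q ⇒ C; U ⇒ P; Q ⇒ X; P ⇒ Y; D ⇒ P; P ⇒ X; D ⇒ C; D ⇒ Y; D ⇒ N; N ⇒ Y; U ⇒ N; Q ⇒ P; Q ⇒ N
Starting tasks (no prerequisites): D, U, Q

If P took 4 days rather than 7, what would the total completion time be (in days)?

15

The binding path is U→P→Y = 7+7+4 = 18; finish at 18 days.
P is on the critical path; changing it to 4 makes that path 15 days.
No other chain overtakes it, so the finish is 15 days.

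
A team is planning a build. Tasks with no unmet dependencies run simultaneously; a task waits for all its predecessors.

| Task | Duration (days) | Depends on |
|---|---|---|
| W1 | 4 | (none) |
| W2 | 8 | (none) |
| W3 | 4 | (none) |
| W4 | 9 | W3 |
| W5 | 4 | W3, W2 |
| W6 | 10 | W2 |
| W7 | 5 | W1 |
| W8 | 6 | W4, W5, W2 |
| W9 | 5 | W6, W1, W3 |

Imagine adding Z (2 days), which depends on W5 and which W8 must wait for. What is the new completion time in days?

Originally the plan takes 23 days.
With Z inserted, W8 now waits for max(W4, W5, W2, Z).
New critical path: W2→W6→W9 = 8+10+5 = 23 ⇒ 23 days.

23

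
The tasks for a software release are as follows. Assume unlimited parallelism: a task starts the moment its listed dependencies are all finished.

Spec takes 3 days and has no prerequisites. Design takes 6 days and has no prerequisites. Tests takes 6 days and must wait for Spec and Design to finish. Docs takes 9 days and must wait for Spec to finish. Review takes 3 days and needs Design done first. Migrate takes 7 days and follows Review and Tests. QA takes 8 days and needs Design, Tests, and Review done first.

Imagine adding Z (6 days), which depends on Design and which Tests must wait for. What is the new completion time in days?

Originally the project takes 20 days.
With Z inserted, Tests now waits for max(Spec, Design, Z).
New critical path: Design→Z→Tests→QA = 6+6+6+8 = 26 ⇒ 26 days.

26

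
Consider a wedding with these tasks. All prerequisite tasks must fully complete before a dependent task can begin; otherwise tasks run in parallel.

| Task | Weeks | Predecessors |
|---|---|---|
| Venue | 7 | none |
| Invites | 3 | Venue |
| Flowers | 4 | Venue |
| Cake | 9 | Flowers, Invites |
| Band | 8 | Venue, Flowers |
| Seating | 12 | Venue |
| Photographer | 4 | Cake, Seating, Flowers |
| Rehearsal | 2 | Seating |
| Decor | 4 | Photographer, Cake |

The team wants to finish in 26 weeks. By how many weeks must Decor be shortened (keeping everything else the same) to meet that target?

Current finish: 28 weeks; target: 26.
Decor is on every critical path, so each week cut from Decor cuts the finish by one (this holds down to a finish of 25).
Need 28 − 26 = 2 weeks off Decor → Decor becomes 2 weeks, finish becomes 26.

2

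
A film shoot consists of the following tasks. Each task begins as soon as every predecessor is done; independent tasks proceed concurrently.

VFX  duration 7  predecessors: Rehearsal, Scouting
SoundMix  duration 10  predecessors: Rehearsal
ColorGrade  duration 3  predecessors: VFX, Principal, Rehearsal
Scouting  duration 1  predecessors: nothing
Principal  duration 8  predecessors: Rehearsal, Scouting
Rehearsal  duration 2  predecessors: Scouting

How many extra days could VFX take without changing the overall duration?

1

The longest chain is Scouting→Rehearsal→Principal→ColorGrade = 1+2+8+3 = 14; overall finish 14 days.
Longest path through VFX: 13 days (earliest finish 10, latest finish 11).
So VFX can slip 11 − 10 = 1 day.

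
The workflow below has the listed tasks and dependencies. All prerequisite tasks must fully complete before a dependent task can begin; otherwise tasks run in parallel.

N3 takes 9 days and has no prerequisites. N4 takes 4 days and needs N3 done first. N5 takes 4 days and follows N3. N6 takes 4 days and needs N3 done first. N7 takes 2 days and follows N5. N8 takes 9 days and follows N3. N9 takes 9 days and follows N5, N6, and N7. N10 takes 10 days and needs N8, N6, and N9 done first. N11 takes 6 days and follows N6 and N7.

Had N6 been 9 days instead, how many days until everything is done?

Baseline: N3→N5→N7→N9→N10 = 9+4+2+9+10 = 34 → 34 days.
N6 has 2 days of float (longest path through it is 32).
Now N3→N6→N9→N10 = 9+9+9+10 = 37 is longest, so the finish becomes 37 days.

37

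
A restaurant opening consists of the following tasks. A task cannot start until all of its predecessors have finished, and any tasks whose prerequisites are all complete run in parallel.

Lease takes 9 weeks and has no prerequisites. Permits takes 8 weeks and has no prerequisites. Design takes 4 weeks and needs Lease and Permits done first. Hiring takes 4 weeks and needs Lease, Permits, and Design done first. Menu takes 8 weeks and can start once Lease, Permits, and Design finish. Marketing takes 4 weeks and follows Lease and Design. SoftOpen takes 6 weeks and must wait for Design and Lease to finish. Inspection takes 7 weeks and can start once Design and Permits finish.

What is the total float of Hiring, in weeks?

4

Lease→Design→Menu = 9+4+8 = 21 sets the makespan at 21 weeks.
The longest chain containing Hiring totals 17 weeks.
Slack of Hiring = 17 − 13 = 4 weeks.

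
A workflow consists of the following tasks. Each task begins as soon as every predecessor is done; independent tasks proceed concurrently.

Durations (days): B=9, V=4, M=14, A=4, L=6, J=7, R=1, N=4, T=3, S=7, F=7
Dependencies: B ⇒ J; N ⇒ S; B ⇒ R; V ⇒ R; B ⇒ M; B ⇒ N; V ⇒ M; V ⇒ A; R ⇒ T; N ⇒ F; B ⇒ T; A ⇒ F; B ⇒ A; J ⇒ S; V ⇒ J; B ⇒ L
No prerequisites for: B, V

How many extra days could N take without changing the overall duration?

3

The longest chain is B→M = 9+14 = 23; overall finish 23 days.
The longest chain containing N totals 20 days.
Float = 23 − 20 = 3.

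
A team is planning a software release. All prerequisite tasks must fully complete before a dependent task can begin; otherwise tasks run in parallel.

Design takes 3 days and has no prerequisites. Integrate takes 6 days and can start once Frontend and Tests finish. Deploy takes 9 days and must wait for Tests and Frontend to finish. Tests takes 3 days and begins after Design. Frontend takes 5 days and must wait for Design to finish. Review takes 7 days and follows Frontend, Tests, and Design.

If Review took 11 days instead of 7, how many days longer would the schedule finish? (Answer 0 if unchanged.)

The binding path is Design→Frontend→Deploy = 3+5+9 = 17; finish at 17 days.
The longest path through Review is only 15 days, so Review has float 2.
New critical path: Design→Frontend→Review = 3+5+11 = 19 ⇒ 19 days.
Change in finish: 19 − 17 = +2 days.

2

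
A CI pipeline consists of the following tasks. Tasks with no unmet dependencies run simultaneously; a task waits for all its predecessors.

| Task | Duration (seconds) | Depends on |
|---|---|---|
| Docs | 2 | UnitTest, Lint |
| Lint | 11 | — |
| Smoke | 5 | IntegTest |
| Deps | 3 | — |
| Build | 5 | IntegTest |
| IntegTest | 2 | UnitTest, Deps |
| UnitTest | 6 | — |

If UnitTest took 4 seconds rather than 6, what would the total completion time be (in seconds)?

Baseline: UnitTest→IntegTest→Build = 6+2+5 = 13 → 13 seconds.
Since UnitTest is critical, the -2 change carries straight to that chain (now 11 seconds).
Now Lint→Docs = 11+2 = 13 is longest, so the finish becomes 13 seconds.

13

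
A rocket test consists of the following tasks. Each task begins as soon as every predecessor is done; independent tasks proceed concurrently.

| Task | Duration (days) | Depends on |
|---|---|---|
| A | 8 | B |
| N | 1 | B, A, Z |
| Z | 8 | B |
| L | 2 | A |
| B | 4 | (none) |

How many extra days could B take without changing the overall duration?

0

B→A→L = 4+8+2 = 14 sets the makespan at 14 days.
The longest chain containing B totals 14 days.
Float = 14 − 14 = 0.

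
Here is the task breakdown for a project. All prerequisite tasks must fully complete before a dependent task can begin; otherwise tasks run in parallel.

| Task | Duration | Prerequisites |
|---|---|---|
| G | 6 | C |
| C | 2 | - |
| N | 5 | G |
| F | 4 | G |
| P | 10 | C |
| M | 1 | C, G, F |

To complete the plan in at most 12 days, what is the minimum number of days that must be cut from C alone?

Current finish: 13 days; target: 12.
C is on every critical path, so each day cut from C cuts the finish by one (this holds down to a finish of 12).
Need 13 − 12 = 1 day off C → C becomes 1 day, finish becomes 12.

1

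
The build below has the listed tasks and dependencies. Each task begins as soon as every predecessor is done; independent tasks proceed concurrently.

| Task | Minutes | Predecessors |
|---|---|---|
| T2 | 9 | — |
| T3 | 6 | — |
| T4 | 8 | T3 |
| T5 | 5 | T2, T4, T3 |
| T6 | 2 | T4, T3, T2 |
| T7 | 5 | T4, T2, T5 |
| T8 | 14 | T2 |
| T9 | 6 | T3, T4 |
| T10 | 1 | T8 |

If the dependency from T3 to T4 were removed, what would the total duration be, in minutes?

Original critical path: T2→T8→T10 = 9+14+1 = 24 ⇒ 24 minutes.
Without T3→T4, T4's earliest start moves from 6 to 0.
After: T2→T8→T10 = 9+14+1 = 24 → 24 minutes.

24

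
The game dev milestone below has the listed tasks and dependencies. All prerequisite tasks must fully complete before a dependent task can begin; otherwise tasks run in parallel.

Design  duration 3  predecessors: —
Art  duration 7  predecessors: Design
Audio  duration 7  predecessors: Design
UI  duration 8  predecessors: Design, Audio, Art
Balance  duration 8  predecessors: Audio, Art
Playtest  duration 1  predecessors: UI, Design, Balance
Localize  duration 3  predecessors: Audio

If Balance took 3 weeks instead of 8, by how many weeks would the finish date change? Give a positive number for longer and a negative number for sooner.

Baseline: Design→Audio→Balance→Playtest = 3+7+8+1 = 19 → 19 weeks.
Since Balance is critical, the -5 change carries straight to that chain (now 14 weeks).
New critical path: Design→Art→UI→Playtest = 3+7+8+1 = 19 ⇒ 19 weeks.
Change in finish: 19 − 19 = +0 weeks.

0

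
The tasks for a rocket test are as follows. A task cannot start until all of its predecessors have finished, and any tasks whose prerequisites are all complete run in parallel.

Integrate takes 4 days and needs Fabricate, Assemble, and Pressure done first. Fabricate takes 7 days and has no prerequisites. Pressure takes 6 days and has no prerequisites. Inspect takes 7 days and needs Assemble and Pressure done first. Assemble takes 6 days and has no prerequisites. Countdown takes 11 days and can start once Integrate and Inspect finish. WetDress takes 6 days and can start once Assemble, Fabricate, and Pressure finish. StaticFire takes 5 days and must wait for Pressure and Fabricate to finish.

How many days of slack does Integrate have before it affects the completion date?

Assemble→Inspect→Countdown = 6+7+11 = 24 sets the makespan at 24 days.
Longest path through Integrate: 22 days (earliest finish 11, latest finish 13).
Float = 24 − 22 = 2.

2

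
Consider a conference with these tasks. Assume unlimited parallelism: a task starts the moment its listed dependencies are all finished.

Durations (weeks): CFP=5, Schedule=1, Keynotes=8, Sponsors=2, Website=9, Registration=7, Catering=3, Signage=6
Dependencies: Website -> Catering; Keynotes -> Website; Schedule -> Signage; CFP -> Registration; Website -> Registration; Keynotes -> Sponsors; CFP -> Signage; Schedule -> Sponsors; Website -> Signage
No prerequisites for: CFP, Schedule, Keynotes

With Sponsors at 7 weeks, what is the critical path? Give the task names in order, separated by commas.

The binding path is Keynotes→Website→Registration = 8+9+7 = 24; finish at 24 weeks.
The longest path through Sponsors is only 10 weeks, so Sponsors has float 14.
The critical path is still Keynotes→Website→Registration; finish is now 24 weeks.

Keynotes, Website, Registration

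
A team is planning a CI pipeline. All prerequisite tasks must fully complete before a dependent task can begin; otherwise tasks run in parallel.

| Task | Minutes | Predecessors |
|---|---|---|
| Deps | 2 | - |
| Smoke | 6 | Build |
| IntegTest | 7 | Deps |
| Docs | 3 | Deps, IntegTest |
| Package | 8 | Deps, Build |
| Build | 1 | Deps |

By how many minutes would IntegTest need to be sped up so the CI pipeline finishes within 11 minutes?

1

Current finish: 12 minutes; target: 11.
IntegTest is on every critical path, so each minute cut from IntegTest cuts the finish by one (this holds down to a finish of 11).
Need 12 − 11 = 1 minute off IntegTest → IntegTest becomes 6 minutes, finish becomes 11.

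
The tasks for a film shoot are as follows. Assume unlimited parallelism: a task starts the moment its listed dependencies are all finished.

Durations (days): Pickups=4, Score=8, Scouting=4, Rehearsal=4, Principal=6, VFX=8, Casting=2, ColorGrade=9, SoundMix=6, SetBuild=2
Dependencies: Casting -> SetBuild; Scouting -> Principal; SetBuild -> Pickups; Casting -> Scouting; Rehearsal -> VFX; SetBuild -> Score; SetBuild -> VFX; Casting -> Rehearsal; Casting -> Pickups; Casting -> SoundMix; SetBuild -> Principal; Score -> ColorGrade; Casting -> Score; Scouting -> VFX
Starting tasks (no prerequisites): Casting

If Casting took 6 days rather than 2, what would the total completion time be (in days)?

25

Actual critical path: Casting→SetBuild→Score→ColorGrade = 2+2+8+9 = 21 ⇒ 21 days.
Casting lies on that path, so at 6 days the path becomes 25 days.
The critical path is still Casting→SetBuild→Score→ColorGrade; finish is now 25 days.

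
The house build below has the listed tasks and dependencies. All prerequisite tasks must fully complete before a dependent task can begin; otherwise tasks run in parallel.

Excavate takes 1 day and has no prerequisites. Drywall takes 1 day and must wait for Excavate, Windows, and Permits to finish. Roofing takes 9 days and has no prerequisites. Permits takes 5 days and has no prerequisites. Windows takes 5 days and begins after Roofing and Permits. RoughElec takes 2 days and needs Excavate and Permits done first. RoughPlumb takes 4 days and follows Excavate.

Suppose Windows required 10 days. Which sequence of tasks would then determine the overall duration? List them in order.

Baseline: Roofing→Windows→Drywall = 9+5+1 = 15 → 15 days.
Windows lies on that path, so at 10 days the path becomes 20 days.
The critical path is still Roofing→Windows→Drywall; finish is now 20 days.

Roofing, Windows, Drywall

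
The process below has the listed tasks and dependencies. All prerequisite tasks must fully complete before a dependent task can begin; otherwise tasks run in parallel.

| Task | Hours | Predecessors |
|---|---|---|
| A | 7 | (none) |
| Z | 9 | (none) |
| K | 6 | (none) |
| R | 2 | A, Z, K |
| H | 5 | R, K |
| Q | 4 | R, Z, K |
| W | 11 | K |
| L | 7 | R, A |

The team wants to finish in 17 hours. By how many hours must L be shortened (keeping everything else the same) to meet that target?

Current finish: 18 hours; target: 17.
L is on every critical path, so each hour cut from L cuts the finish by one (this holds down to a finish of 17).
Need 18 − 17 = 1 hour off L → L becomes 6 hours, finish becomes 17.

1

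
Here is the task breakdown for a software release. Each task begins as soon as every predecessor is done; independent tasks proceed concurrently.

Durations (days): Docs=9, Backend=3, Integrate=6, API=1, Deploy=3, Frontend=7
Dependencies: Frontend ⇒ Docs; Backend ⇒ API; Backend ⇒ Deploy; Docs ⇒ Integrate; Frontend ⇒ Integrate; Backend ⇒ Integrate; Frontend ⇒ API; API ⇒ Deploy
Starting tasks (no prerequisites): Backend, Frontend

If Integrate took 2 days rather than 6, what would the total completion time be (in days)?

Actual critical path: Frontend→Docs→Integrate = 7+9+6 = 22 ⇒ 22 days.
Integrate is on the critical path; changing it to 2 makes that path 18 days.
No other chain overtakes it, so the finish is 18 days.

18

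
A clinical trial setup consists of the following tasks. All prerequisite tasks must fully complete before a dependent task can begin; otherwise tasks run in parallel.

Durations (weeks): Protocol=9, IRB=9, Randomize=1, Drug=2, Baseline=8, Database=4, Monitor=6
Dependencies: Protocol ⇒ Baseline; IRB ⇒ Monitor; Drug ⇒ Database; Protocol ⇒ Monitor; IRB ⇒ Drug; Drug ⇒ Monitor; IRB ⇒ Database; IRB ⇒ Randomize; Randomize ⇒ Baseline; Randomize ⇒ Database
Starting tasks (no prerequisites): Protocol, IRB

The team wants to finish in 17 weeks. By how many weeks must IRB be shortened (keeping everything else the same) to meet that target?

1

Current finish: 18 weeks; target: 17.
IRB is on every critical path, so each week cut from IRB cuts the finish by one (this holds down to a finish of 17).
Need 18 − 17 = 1 week off IRB → IRB becomes 8 weeks, finish becomes 17.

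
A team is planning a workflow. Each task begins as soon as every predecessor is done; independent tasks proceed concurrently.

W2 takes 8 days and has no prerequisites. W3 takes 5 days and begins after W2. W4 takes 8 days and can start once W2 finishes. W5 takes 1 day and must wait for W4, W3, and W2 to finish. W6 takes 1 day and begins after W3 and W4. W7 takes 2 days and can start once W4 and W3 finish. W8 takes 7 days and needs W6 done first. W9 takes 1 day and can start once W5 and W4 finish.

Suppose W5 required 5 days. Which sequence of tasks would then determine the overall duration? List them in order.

The binding path is W2→W4→W6→W8 = 8+8+1+7 = 24; finish at 24 days.
W5 is off the critical path — its longest chain is 18 days, giving 6 of slack.
The critical path is still W2→W4→W6→W8; finish is now 24 days.

W2, W4, W6, W8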